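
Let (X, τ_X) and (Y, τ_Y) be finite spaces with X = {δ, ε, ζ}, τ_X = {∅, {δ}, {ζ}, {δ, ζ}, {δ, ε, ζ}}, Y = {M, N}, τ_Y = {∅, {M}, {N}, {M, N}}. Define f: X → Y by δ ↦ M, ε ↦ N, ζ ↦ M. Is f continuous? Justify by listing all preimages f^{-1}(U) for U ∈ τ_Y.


f is NOT continuous.

Compute f^{-1}(U) for each U ∈ τ_Y:
  U = ∅: f^{-1}(U) = ∅ ∈ τ_X ✓.
  U = {M}: f^{-1}(U) = {δ, ζ} ∈ τ_X ✓.
  U = {N}: f^{-1}(U) = {ε} ∉ τ_X ✗.
  U = {M, N}: f^{-1}(U) = {δ, ε, ζ} ∈ τ_X ✓.
Found U = {N} with f^{-1}(U) = {ε} not in τ_X. Therefore f is NOT continuous.


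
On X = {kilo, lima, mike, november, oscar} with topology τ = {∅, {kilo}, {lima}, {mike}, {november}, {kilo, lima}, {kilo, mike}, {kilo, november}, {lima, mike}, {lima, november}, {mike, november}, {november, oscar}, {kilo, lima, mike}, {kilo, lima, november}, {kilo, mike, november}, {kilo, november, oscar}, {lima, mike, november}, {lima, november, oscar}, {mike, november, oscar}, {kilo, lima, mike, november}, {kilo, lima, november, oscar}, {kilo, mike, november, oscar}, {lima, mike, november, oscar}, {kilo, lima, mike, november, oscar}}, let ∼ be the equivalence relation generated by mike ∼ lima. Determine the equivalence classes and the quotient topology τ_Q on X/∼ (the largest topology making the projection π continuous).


X/∼ = {[kilo], [lima=mike], [november], [oscar]}; |τ_Q| = 12.

Equivalence classes: [kilo], [lima=mike], [november], [oscar].
Quotient map π: X → X/∼ sends kilo ↦ [kilo], lima ↦ [lima=mike], mike ↦ [lima=mike], november ↦ [november], oscar ↦ [oscar].
For each subset V ⊆ X/∼, compute π^{-1}(V) ⊆ X and check whether π^{-1}(V) ∈ τ. V is open in τ_Q iff π^{-1}(V) ∈ τ.
  V = {}: π^{-1}(V) = ∅ ∈ τ ✓.
  V = {[kilo]}: π^{-1}(V) = {kilo} ∈ τ ✓.
  V = {[lima=mike]}: π^{-1}(V) = {lima, mike} ∈ τ ✓.
  V = {[kilo], [lima=mike]}: π^{-1}(V) = {kilo, lima, mike} ∈ τ ✓.
  V = {[november]}: π^{-1}(V) = {november} ∈ τ ✓.
  V = {[kilo], [november]}: π^{-1}(V) = {kilo, november} ∈ τ ✓.
  V = {[lima=mike], [november]}: π^{-1}(V) = {lima, mike, november} ∈ τ ✓.
  V = {[kilo], [lima=mike], [november]}: π^{-1}(V) = {kilo, lima, mike, november} ∈ τ ✓.
  V = {[oscar]}: π^{-1}(V) = {oscar} ∉ τ ✗.
  V = {[kilo], [oscar]}: π^{-1}(V) = {kilo, oscar} ∉ τ ✗.
  V = {[lima=mike], [oscar]}: π^{-1}(V) = {lima, mike, oscar} ∉ τ ✗.
  V = {[kilo], [lima=mike], [oscar]}: π^{-1}(V) = {kilo, lima, mike, oscar} ∉ τ ✗.
  V = {[november], [oscar]}: π^{-1}(V) = {november, oscar} ∈ τ ✓.
  V = {[kilo], [november], [oscar]}: π^{-1}(V) = {kilo, november, oscar} ∈ τ ✓.
  V = {[lima=mike], [november], [oscar]}: π^{-1}(V) = {lima, mike, november, oscar} ∈ τ ✓.
  V = {[kilo], [lima=mike], [november], [oscar]}: π^{-1}(V) = {kilo, lima, mike, november, oscar} ∈ τ ✓.
Open sets in the quotient: τ_Q = {{}, {[kilo]}, {[lima=mike]}, {[kilo], [lima=mike]}, {[november]}, {[kilo], [november]}, {[lima=mike], [november]}, {[kilo], [lima=mike], [november]}, {[november], [oscar]}, {[kilo], [november], [oscar]}, {[lima=mike], [november], [oscar]}, {[kilo], [lima=mike], [november], [oscar]}} (12 elements).


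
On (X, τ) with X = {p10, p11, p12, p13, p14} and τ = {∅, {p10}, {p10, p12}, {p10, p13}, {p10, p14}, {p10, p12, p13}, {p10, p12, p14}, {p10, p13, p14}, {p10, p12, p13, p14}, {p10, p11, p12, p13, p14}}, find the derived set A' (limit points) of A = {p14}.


A' = {p11}

For each x ∈ X, list the open sets U ∈ τ with x ∈ U, then check whether U ∩ (A ∖ {x}) ≠ ∅ for every such U.
  x = p10: open {p10} ∋ x has {p10} ∩ (A ∖ {p10}) = ∅, so x is NOT a limit point.
  x = p11: opens ∋ x are {p10, p11, p12, p13, p14}; each meets A ∖ {p11}, so x IS a limit point.
  x = p12: open {p10, p12} ∋ x has {p10, p12} ∩ (A ∖ {p12}) = ∅, so x is NOT a limit point.
  x = p13: open {p10, p13} ∋ x has {p10, p13} ∩ (A ∖ {p13}) = ∅, so x is NOT a limit point.
  x = p14: open {p10, p14} ∋ x has {p10, p14} ∩ (A ∖ {p14}) = ∅, so x is NOT a limit point.
Collecting: A' = {p11}.


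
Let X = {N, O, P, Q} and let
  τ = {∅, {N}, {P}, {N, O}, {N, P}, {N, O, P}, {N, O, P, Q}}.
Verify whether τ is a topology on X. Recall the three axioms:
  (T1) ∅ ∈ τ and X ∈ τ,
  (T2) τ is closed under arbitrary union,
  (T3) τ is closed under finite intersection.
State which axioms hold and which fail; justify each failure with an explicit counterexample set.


τ IS a topology on X.

Axiom (T1): ∅ ∈ τ? Yes; X ∈ τ? Yes.
Axiom (T2/T3): check pairwise unions and intersections of members of τ.
All pairwise intersections and unions checked — each lies in τ. Therefore τ satisfies (T1), (T2), (T3): it IS a topology on X.


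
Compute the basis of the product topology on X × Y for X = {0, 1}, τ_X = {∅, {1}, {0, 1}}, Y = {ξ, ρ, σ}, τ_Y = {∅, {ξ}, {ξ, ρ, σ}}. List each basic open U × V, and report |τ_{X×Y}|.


Basis B = {∅ × ∅, {1} × {ξ}, {0, 1} × {ξ}, {1} × {ξ, ρ, σ}, {0, 1} × {ξ, ρ, σ}}; |τ_{X×Y}| = 6.

Enumerate products U × V with U ∈ τ_X, V ∈ τ_Y (deduplicated):
  ∅ × ∅ = {} (∅)
  {1} × {ξ} = {(1,ξ)}
  {0, 1} × {ξ} = {(0,ξ), (1,ξ)}
  {1} × {ξ, ρ, σ} = {(1,ξ), (1,ρ), (1,σ)}
  {0, 1} × {ξ, ρ, σ} = {(0,ξ), (0,ρ), (0,σ), (1,ξ), (1,ρ), (1,σ)}
These 5 distinct sets form the basis B.
Close under arbitrary unions to get τ_{X×Y}; counting gives |τ_{X×Y}| = 6.


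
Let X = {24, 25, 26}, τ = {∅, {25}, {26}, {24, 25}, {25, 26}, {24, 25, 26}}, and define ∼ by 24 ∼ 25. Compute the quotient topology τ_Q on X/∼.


X/∼ = {[24=25], [26]}; |τ_Q| = 4.

Equivalence classes: [24=25], [26].
Quotient map π: X → X/∼ sends 24 ↦ [24=25], 25 ↦ [24=25], 26 ↦ [26].
For each subset V ⊆ X/∼, compute π^{-1}(V) ⊆ X and check whether π^{-1}(V) ∈ τ. V is open in τ_Q iff π^{-1}(V) ∈ τ.
  V = {}: π^{-1}(V) = ∅ ∈ τ ✓.
  V = {[24=25]}: π^{-1}(V) = {24, 25} ∈ τ ✓.
  V = {[26]}: π^{-1}(V) = {26} ∈ τ ✓.
  V = {[24=25], [26]}: π^{-1}(V) = {24, 25, 26} ∈ τ ✓.
Open sets in the quotient: τ_Q = {{}, {[24=25]}, {[26]}, {[24=25], [26]}} (4 elements).


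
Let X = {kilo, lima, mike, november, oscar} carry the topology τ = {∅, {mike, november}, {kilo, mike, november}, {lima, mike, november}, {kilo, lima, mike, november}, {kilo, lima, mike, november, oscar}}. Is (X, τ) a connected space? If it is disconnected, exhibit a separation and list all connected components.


(X, τ) is connected.

Find clopen sets (U ∈ τ with X ∖ U ∈ τ):
  U = ∅, X ∖ U = {kilo, lima, mike, november, oscar} — both open, so U is clopen.
  U = {kilo, lima, mike, november, oscar}, X ∖ U = ∅ — both open, so U is clopen.
Only trivial clopens (∅ and X) exist, so (X, τ) is connected.
Compute connected components by grouping points that agree on all clopens:
  component: {kilo, lima, mike, november, oscar}


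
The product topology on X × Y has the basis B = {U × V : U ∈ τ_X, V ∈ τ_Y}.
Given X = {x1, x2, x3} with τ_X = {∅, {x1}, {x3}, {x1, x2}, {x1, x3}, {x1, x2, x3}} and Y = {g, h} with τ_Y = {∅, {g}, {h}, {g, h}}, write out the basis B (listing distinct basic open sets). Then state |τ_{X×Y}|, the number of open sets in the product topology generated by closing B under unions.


Basis B = {∅ × ∅, {x1} × {g}, {x1} × {h}, {x3} × {g}, {x3} × {h}, {x1} × {g, h}, {x1, x2} × {g}, {x1, x3} × {g}, {x1, x2} × {h}, {x1, x3} × {h}, {x3} × {g, h}, {x1, x2, x3} × {g}, {x1, x2, x3} × {h}, {x1, x2} × {g, h}, {x1, x3} × {g, h}, {x1, x2, x3} × {g, h}}; |τ_{X×Y}| = 36.

Enumerate products U × V with U ∈ τ_X, V ∈ τ_Y (deduplicated):
  ∅ × ∅ = {} (∅)
  {x1} × {g} = {(x1,g)}
  {x1} × {h} = {(x1,h)}
  {x3} × {g} = {(x3,g)}
  {x3} × {h} = {(x3,h)}
  {x1} × {g, h} = {(x1,g), (x1,h)}
  {x1, x2} × {g} = {(x1,g), (x2,g)}
  {x1, x3} × {g} = {(x1,g), (x3,g)}
  {x1, x2} × {h} = {(x1,h), (x2,h)}
  {x1, x3} × {h} = {(x1,h), (x3,h)}
  {x3} × {g, h} = {(x3,g), (x3,h)}
  {x1, x2, x3} × {g} = {(x1,g), (x2,g), (x3,g)}
  {x1, x2, x3} × {h} = {(x1,h), (x2,h), (x3,h)}
  {x1, x2} × {g, h} = {(x1,g), (x1,h), (x2,g), (x2,h)}
  {x1, x3} × {g, h} = {(x1,g), (x1,h), (x3,g), (x3,h)}
  {x1, x2, x3} × {g, h} = {(x1,g), (x1,h), (x2,g), (x2,h), (x3,g), (x3,h)}
These 16 distinct sets form the basis B.
Close under arbitrary unions to get τ_{X×Y}; counting gives |τ_{X×Y}| = 36.


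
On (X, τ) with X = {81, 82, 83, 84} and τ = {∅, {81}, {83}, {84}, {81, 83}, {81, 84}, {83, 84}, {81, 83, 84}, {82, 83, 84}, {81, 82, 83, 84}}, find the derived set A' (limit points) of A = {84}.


A' = {82}

For each x ∈ X, list the open sets U ∈ τ with x ∈ U, then check whether U ∩ (A ∖ {x}) ≠ ∅ for every such U.
  x = 81: open {81} ∋ x has {81} ∩ (A ∖ {81}) = ∅, so x is NOT a limit point.
  x = 82: opens ∋ x are {82, 83, 84}, {81, 82, 83, 84}; each meets A ∖ {82}, so x IS a limit point.
  x = 83: open {83} ∋ x has {83} ∩ (A ∖ {83}) = ∅, so x is NOT a limit point.
  x = 84: open {84} ∋ x has {84} ∩ (A ∖ {84}) = ∅, so x is NOT a limit point.
Collecting: A' = {82}.


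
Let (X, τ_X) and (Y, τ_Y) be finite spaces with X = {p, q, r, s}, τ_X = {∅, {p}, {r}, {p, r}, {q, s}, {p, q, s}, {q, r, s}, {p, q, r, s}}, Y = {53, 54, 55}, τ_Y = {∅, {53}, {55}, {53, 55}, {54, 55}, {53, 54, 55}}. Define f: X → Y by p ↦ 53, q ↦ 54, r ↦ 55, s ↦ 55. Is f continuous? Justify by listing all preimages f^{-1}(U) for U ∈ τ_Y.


f is NOT continuous.

Compute f^{-1}(U) for each U ∈ τ_Y:
  U = ∅: f^{-1}(U) = ∅ ∈ τ_X ✓.
  U = {53}: f^{-1}(U) = {p} ∈ τ_X ✓.
  U = {55}: f^{-1}(U) = {r, s} ∉ τ_X ✗.
  U = {53, 55}: f^{-1}(U) = {p, r, s} ∉ τ_X ✗.
  U = {54, 55}: f^{-1}(U) = {q, r, s} ∈ τ_X ✓.
  U = {53, 54, 55}: f^{-1}(U) = {p, q, r, s} ∈ τ_X ✓.
Found U = {55} with f^{-1}(U) = {r, s} not in τ_X. Therefore f is NOT continuous.


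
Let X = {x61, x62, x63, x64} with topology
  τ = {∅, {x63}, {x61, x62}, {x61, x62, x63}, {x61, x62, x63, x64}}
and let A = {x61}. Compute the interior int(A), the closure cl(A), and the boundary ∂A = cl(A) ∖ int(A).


int(A) = ∅, cl(A) = {x61, x62, x64}, ∂A = {x61, x62, x64}.

Closed sets in (X, τ) are complements of opens:
  closed(X, τ) = {∅, {x64}, {x63, x64}, {x61, x62, x64}, {x61, x62, x63, x64}}.
int(A) = ⋃ {U ∈ τ : U ⊆ A}. Opens contained in A: ∅.
Taking the union of these: int(A) = ∅.
cl(A) = ⋂ {C closed : A ⊆ C}. Closed sets containing A: {x61, x62, x64}, {x61, x62, x63, x64}.
Intersecting these: cl(A) = {x61, x62, x64}.
∂A = cl(A) ∖ int(A) = {x61, x62, x64} ∖ ∅ = {x61, x62, x64}.


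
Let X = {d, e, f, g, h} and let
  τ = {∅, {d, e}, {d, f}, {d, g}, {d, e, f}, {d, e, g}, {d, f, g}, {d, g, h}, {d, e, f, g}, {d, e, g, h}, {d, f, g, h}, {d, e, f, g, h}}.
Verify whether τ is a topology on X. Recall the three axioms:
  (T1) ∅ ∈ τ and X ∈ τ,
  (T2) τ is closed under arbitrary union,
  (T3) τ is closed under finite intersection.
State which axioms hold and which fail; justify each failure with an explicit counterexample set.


τ is NOT a topology on X.

Axiom (T1): ∅ ∈ τ? Yes; X ∈ τ? Yes.
Axiom (T2/T3): check pairwise unions and intersections of members of τ.
Counterexample for (T3): {d, e} ∩ {d, f} = {d} ∉ τ. Therefore τ is NOT a topology.


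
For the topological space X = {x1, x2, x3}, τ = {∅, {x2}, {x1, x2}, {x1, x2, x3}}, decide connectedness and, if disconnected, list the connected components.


(X, τ) is connected.

Find clopen sets (U ∈ τ with X ∖ U ∈ τ):
  U = ∅, X ∖ U = {x1, x2, x3} — both open, so U is clopen.
  U = {x1, x2, x3}, X ∖ U = ∅ — both open, so U is clopen.
Only trivial clopens (∅ and X) exist, so (X, τ) is connected.
Compute connected components by grouping points that agree on all clopens:
  component: {x1, x2, x3}


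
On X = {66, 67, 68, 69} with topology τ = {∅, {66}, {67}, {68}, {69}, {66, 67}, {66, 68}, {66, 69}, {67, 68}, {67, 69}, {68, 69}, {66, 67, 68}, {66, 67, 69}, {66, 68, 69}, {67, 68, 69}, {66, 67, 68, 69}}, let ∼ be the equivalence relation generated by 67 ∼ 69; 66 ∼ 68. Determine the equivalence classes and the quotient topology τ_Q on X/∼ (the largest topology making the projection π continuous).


X/∼ = {[66=68], [67=69]}; |τ_Q| = 4.

Equivalence classes: [66=68], [67=69].
Quotient map π: X → X/∼ sends 66 ↦ [66=68], 67 ↦ [67=69], 68 ↦ [66=68], 69 ↦ [67=69].
For each subset V ⊆ X/∼, compute π^{-1}(V) ⊆ X and check whether π^{-1}(V) ∈ τ. V is open in τ_Q iff π^{-1}(V) ∈ τ.
  V = {}: π^{-1}(V) = ∅ ∈ τ ✓.
  V = {[66=68]}: π^{-1}(V) = {66, 68} ∈ τ ✓.
  V = {[67=69]}: π^{-1}(V) = {67, 69} ∈ τ ✓.
  V = {[66=68], [67=69]}: π^{-1}(V) = {66, 67, 68, 69} ∈ τ ✓.
Open sets in the quotient: τ_Q = {{}, {[66=68]}, {[67=69]}, {[66=68], [67=69]}} (4 elements).


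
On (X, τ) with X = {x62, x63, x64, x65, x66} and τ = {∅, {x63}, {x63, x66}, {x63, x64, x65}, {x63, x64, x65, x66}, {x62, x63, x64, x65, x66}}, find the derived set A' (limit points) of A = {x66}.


A' = {x62}

For each x ∈ X, list the open sets U ∈ τ with x ∈ U, then check whether U ∩ (A ∖ {x}) ≠ ∅ for every such U.
  x = x62: opens ∋ x are {x62, x63, x64, x65, x66}; each meets A ∖ {x62}, so x IS a limit point.
  x = x63: open {x63} ∋ x has {x63} ∩ (A ∖ {x63}) = ∅, so x is NOT a limit point.
  x = x64: open {x63, x64, x65} ∋ x has {x63, x64, x65} ∩ (A ∖ {x64}) = ∅, so x is NOT a limit point.
  x = x65: open {x63, x64, x65} ∋ x has {x63, x64, x65} ∩ (A ∖ {x65}) = ∅, so x is NOT a limit point.
  x = x66: open {x63, x66} ∋ x has {x63, x66} ∩ (A ∖ {x66}) = ∅, so x is NOT a limit point.
Collecting: A' = {x62}.


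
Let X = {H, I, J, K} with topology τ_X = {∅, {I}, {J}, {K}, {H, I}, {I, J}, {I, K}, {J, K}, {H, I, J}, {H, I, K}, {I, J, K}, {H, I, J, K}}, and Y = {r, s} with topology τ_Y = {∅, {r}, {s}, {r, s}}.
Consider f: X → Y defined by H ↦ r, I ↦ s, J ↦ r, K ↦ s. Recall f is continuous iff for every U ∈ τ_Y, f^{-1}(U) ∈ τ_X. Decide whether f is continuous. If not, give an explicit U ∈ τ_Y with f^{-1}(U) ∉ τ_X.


f is NOT continuous.

Compute f^{-1}(U) for each U ∈ τ_Y:
  U = ∅: f^{-1}(U) = ∅ ∈ τ_X ✓.
  U = {r}: f^{-1}(U) = {H, J} ∉ τ_X ✗.
  U = {s}: f^{-1}(U) = {I, K} ∈ τ_X ✓.
  U = {r, s}: f^{-1}(U) = {H, I, J, K} ∈ τ_X ✓.
Found U = {r} with f^{-1}(U) = {H, J} not in τ_X. Therefore f is NOT continuous.


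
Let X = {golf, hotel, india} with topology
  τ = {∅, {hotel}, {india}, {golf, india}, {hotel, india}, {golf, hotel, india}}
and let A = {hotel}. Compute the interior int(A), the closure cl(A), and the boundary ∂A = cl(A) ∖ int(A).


int(A) = {hotel}, cl(A) = {hotel}, ∂A = ∅.

Closed sets in (X, τ) are complements of opens:
  closed(X, τ) = {∅, {golf}, {hotel}, {golf, hotel}, {golf, india}, {golf, hotel, india}}.
int(A) = ⋃ {U ∈ τ : U ⊆ A}. Opens contained in A: ∅, {hotel}.
Taking the union of these: int(A) = {hotel}.
cl(A) = ⋂ {C closed : A ⊆ C}. Closed sets containing A: {hotel}, {golf, hotel}, {golf, hotel, india}.
Intersecting these: cl(A) = {hotel}.
∂A = cl(A) ∖ int(A) = {hotel} ∖ {hotel} = ∅.


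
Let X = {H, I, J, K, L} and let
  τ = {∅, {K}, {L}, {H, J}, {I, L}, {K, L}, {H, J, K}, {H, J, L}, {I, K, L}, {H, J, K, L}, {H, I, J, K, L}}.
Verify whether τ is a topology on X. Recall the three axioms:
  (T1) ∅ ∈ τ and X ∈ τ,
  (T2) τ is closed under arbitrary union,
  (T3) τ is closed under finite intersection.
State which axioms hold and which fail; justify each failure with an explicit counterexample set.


τ is NOT a topology on X.

Axiom (T1): ∅ ∈ τ? Yes; X ∈ τ? Yes.
Axiom (T2/T3): check pairwise unions and intersections of members of τ.
Counterexample for (T2): {H, J} ∪ {I, L} = {H, I, J, L} ∉ τ. Therefore τ is NOT a topology.


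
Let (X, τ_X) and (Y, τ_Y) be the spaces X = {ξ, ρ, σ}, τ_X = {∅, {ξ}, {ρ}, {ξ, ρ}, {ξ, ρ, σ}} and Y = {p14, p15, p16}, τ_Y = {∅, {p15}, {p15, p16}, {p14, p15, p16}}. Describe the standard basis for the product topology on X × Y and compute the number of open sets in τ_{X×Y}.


Basis B = {∅ × ∅, {ξ} × {p15}, {ρ} × {p15}, {ξ} × {p15, p16}, {ξ, ρ} × {p15}, {ρ} × {p15, p16}, {ξ} × {p14, p15, p16}, {ξ, ρ, σ} × {p15}, {ρ} × {p14, p15, p16}, {ξ, ρ} × {p15, p16}, {ξ, ρ} × {p14, p15, p16}, {ξ, ρ, σ} × {p15, p16}, {ξ, ρ, σ} × {p14, p15, p16}}; |τ_{X×Y}| = 30.

Enumerate products U × V with U ∈ τ_X, V ∈ τ_Y (deduplicated):
  ∅ × ∅ = {} (∅)
  {ξ} × {p15} = {(ξ,p15)}
  {ρ} × {p15} = {(ρ,p15)}
  {ξ} × {p15, p16} = {(ξ,p15), (ξ,p16)}
  {ξ, ρ} × {p15} = {(ξ,p15), (ρ,p15)}
  {ρ} × {p15, p16} = {(ρ,p15), (ρ,p16)}
  {ξ} × {p14, p15, p16} = {(ξ,p14), (ξ,p15), (ξ,p16)}
  {ξ, ρ, σ} × {p15} = {(ξ,p15), (ρ,p15), (σ,p15)}
  {ρ} × {p14, p15, p16} = {(ρ,p14), (ρ,p15), (ρ,p16)}
  {ξ, ρ} × {p15, p16} = {(ξ,p15), (ξ,p16), (ρ,p15), (ρ,p16)}
  {ξ, ρ} × {p14, p15, p16} = {(ξ,p14), (ξ,p15), (ξ,p16), (ρ,p14), (ρ,p15), (ρ,p16)}
  {ξ, ρ, σ} × {p15, p16} = {(ξ,p15), (ξ,p16), (ρ,p15), (ρ,p16), (σ,p15), (σ,p16)}
  {ξ, ρ, σ} × {p14, p15, p16} = {(ξ,p14), (ξ,p15), (ξ,p16), (ρ,p14), (ρ,p15), (ρ,p16), (σ,p14), (σ,p15), (σ,p16)}
These 13 distinct sets form the basis B.
Close under arbitrary unions to get τ_{X×Y}; counting gives |τ_{X×Y}| = 30.


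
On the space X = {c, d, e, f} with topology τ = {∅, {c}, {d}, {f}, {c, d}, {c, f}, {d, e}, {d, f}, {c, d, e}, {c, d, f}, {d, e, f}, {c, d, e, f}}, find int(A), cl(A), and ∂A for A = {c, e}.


int(A) = {c}, cl(A) = {c, e}, ∂A = {e}.

Closed sets in (X, τ) are complements of opens:
  closed(X, τ) = {∅, {c}, {e}, {f}, {c, e}, {c, f}, {d, e}, {e, f}, {c, d, e}, {c, e, f}, {d, e, f}, {c, d, e, f}}.
int(A) = ⋃ {U ∈ τ : U ⊆ A}. Opens contained in A: ∅, {c}.
Taking the union of these: int(A) = {c}.
cl(A) = ⋂ {C closed : A ⊆ C}. Closed sets containing A: {c, e}, {c, d, e}, {c, e, f}, {c, d, e, f}.
Intersecting these: cl(A) = {c, e}.
∂A = cl(A) ∖ int(A) = {c, e} ∖ {c} = {e}.


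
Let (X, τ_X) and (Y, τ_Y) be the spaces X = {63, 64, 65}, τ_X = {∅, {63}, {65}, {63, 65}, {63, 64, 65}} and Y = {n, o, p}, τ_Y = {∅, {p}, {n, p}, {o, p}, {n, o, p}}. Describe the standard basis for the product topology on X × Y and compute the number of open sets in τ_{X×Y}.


Basis B = {∅ × ∅, {63} × {p}, {65} × {p}, {63} × {n, p}, {63} × {o, p}, {63, 65} × {p}, {65} × {n, p}, {65} × {o, p}, {63} × {n, o, p}, {63, 64, 65} × {p}, {65} × {n, o, p}, {63, 65} × {n, p}, {63, 65} × {o, p}, {63, 65} × {n, o, p}, {63, 64, 65} × {n, p}, {63, 64, 65} × {o, p}, {63, 64, 65} × {n, o, p}}; |τ_{X×Y}| = 50.

Enumerate products U × V with U ∈ τ_X, V ∈ τ_Y (deduplicated):
  ∅ × ∅ = {} (∅)
  {63} × {p} = {(63,p)}
  {65} × {p} = {(65,p)}
  {63} × {n, p} = {(63,n), (63,p)}
  {63} × {o, p} = {(63,o), (63,p)}
  {63, 65} × {p} = {(63,p), (65,p)}
  {65} × {n, p} = {(65,n), (65,p)}
  {65} × {o, p} = {(65,o), (65,p)}
  {63} × {n, o, p} = {(63,n), (63,o), (63,p)}
  {63, 64, 65} × {p} = {(63,p), (64,p), (65,p)}
  {65} × {n, o, p} = {(65,n), (65,o), (65,p)}
  {63, 65} × {n, p} = {(63,n), (63,p), (65,n), (65,p)}
  {63, 65} × {o, p} = {(63,o), (63,p), (65,o), (65,p)}
  {63, 65} × {n, o, p} = {(63,n), (63,o), (63,p), (65,n), (65,o), (65,p)}
  {63, 64, 65} × {n, p} = {(63,n), (63,p), (64,n), (64,p), (65,n), (65,p)}
  {63, 64, 65} × {o, p} = {(63,o), (63,p), (64,o), (64,p), (65,o), (65,p)}
  {63, 64, 65} × {n, o, p} = {(63,n), (63,o), (63,p), (64,n), (64,o), (64,p), (65,n), (65,o), (65,p)}
These 17 distinct sets form the basis B.
Close under arbitrary unions to get τ_{X×Y}; counting gives |τ_{X×Y}| = 50.


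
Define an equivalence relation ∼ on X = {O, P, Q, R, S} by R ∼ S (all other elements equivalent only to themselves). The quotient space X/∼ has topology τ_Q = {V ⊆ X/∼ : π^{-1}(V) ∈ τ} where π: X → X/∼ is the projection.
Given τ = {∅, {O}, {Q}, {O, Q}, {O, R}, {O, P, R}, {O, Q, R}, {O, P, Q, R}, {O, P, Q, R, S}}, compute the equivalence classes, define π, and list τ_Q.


X/∼ = {[O], [P], [Q], [R=S]}; |τ_Q| = 5.

Equivalence classes: [O], [P], [Q], [R=S].
Quotient map π: X → X/∼ sends O ↦ [O], P ↦ [P], Q ↦ [Q], R ↦ [R=S], S ↦ [R=S].
For each subset V ⊆ X/∼, compute π^{-1}(V) ⊆ X and check whether π^{-1}(V) ∈ τ. V is open in τ_Q iff π^{-1}(V) ∈ τ.
  V = {}: π^{-1}(V) = ∅ ∈ τ ✓.
  V = {[O]}: π^{-1}(V) = {O} ∈ τ ✓.
  V = {[P]}: π^{-1}(V) = {P} ∉ τ ✗.
  V = {[O], [P]}: π^{-1}(V) = {O, P} ∉ τ ✗.
  V = {[Q]}: π^{-1}(V) = {Q} ∈ τ ✓.
  V = {[O], [Q]}: π^{-1}(V) = {O, Q} ∈ τ ✓.
  V = {[P], [Q]}: π^{-1}(V) = {P, Q} ∉ τ ✗.
  V = {[O], [P], [Q]}: π^{-1}(V) = {O, P, Q} ∉ τ ✗.
  V = {[R=S]}: π^{-1}(V) = {R, S} ∉ τ ✗.
  V = {[O], [R=S]}: π^{-1}(V) = {O, R, S} ∉ τ ✗.
  V = {[P], [R=S]}: π^{-1}(V) = {P, R, S} ∉ τ ✗.
  V = {[O], [P], [R=S]}: π^{-1}(V) = {O, P, R, S} ∉ τ ✗.
  V = {[Q], [R=S]}: π^{-1}(V) = {Q, R, S} ∉ τ ✗.
  V = {[O], [Q], [R=S]}: π^{-1}(V) = {O, Q, R, S} ∉ τ ✗.
  V = {[P], [Q], [R=S]}: π^{-1}(V) = {P, Q, R, S} ∉ τ ✗.
  V = {[O], [P], [Q], [R=S]}: π^{-1}(V) = {O, P, Q, R, S} ∈ τ ✓.
Open sets in the quotient: τ_Q = {{}, {[O]}, {[Q]}, {[O], [Q]}, {[O], [P], [Q], [R=S]}} (5 elements).


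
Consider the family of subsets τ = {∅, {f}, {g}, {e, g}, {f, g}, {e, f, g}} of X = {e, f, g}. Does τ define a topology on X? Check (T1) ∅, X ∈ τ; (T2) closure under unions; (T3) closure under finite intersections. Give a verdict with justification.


τ IS a topology on X.

Axiom (T1): ∅ ∈ τ? Yes; X ∈ τ? Yes.
Axiom (T2/T3): check pairwise unions and intersections of members of τ.
All pairwise intersections and unions checked — each lies in τ. Therefore τ satisfies (T1), (T2), (T3): it IS a topology on X.


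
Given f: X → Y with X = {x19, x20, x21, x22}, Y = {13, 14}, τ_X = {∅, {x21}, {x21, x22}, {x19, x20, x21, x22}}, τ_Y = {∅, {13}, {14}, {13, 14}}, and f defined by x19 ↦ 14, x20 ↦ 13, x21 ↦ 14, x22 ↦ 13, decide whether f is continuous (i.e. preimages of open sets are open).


f is NOT continuous.

Compute f^{-1}(U) for each U ∈ τ_Y:
  U = ∅: f^{-1}(U) = ∅ ∈ τ_X ✓.
  U = {13}: f^{-1}(U) = {x20, x22} ∉ τ_X ✗.
  U = {14}: f^{-1}(U) = {x19, x21} ∉ τ_X ✗.
  U = {13, 14}: f^{-1}(U) = {x19, x20, x21, x22} ∈ τ_X ✓.
Found U = {13} with f^{-1}(U) = {x20, x22} not in τ_X. Therefore f is NOT continuous.


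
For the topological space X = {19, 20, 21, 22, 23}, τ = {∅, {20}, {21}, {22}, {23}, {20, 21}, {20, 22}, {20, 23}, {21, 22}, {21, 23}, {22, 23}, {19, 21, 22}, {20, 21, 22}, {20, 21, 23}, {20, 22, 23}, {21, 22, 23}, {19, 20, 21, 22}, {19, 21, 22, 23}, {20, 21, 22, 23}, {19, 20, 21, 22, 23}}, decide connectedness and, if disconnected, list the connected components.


(X, τ) is disconnected; components = [{20}, {23}, {19, 21, 22}].

Find clopen sets (U ∈ τ with X ∖ U ∈ τ):
  U = ∅, X ∖ U = {19, 20, 21, 22, 23} — both open, so U is clopen.
  U = {20}, X ∖ U = {19, 21, 22, 23} — both open, so U is clopen.
  U = {23}, X ∖ U = {19, 20, 21, 22} — both open, so U is clopen.
  U = {20, 23}, X ∖ U = {19, 21, 22} — both open, so U is clopen.
  U = {19, 21, 22}, X ∖ U = {20, 23} — both open, so U is clopen.
  U = {19, 20, 21, 22}, X ∖ U = {23} — both open, so U is clopen.
  U = {19, 21, 22, 23}, X ∖ U = {20} — both open, so U is clopen.
  U = {19, 20, 21, 22, 23}, X ∖ U = ∅ — both open, so U is clopen.
Nontrivial clopen(s) exist: e.g. {23}. So (X, τ) is disconnected.
Compute connected components by grouping points that agree on all clopens:
  component: {20}
  component: {23}
  component: {19, 21, 22}


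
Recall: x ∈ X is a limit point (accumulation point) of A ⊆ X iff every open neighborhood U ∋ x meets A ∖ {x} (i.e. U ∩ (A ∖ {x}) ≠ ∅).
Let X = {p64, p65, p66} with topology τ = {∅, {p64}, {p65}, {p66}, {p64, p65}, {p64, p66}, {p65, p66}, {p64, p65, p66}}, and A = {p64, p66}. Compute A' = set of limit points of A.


A' = ∅

For each x ∈ X, list the open sets U ∈ τ with x ∈ U, then check whether U ∩ (A ∖ {x}) ≠ ∅ for every such U.
  x = p64: open {p64} ∋ x has {p64} ∩ (A ∖ {p64}) = ∅, so x is NOT a limit point.
  x = p65: open {p65} ∋ x has {p65} ∩ (A ∖ {p65}) = ∅, so x is NOT a limit point.
  x = p66: open {p66} ∋ x has {p66} ∩ (A ∖ {p66}) = ∅, so x is NOT a limit point.
Collecting: A' = ∅.


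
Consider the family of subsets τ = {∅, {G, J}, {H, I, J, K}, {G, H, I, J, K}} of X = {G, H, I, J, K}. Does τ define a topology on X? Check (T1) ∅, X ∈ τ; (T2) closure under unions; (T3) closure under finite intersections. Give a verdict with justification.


τ is NOT a topology on X.

Axiom (T1): ∅ ∈ τ? Yes; X ∈ τ? Yes.
Axiom (T2/T3): check pairwise unions and intersections of members of τ.
Counterexample for (T3): {G, J} ∩ {H, I, J, K} = {J} ∉ τ. Therefore τ is NOT a topology.


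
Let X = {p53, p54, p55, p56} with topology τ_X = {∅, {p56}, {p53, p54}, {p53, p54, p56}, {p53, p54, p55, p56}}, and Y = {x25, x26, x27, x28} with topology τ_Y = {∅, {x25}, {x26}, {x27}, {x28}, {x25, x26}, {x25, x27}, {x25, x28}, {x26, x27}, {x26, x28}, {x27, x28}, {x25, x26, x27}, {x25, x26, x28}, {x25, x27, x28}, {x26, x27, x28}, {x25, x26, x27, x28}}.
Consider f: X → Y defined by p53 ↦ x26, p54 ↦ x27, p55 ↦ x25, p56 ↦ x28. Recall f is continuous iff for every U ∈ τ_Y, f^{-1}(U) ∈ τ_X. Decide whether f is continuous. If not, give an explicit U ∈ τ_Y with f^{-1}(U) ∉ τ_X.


f is NOT continuous.

Compute f^{-1}(U) for each U ∈ τ_Y:
  U = ∅: f^{-1}(U) = ∅ ∈ τ_X ✓.
  U = {x25}: f^{-1}(U) = {p55} ∉ τ_X ✗.
  U = {x26}: f^{-1}(U) = {p53} ∉ τ_X ✗.
  U = {x27}: f^{-1}(U) = {p54} ∉ τ_X ✗.
  U = {x28}: f^{-1}(U) = {p56} ∈ τ_X ✓.
  U = {x25, x26}: f^{-1}(U) = {p53, p55} ∉ τ_X ✗.
  U = {x25, x27}: f^{-1}(U) = {p54, p55} ∉ τ_X ✗.
  U = {x25, x28}: f^{-1}(U) = {p55, p56} ∉ τ_X ✗.
  U = {x26, x27}: f^{-1}(U) = {p53, p54} ∈ τ_X ✓.
  U = {x26, x28}: f^{-1}(U) = {p53, p56} ∉ τ_X ✗.
  U = {x27, x28}: f^{-1}(U) = {p54, p56} ∉ τ_X ✗.
  U = {x25, x26, x27}: f^{-1}(U) = {p53, p54, p55} ∉ τ_X ✗.
  U = {x25, x26, x28}: f^{-1}(U) = {p53, p55, p56} ∉ τ_X ✗.
  U = {x25, x27, x28}: f^{-1}(U) = {p54, p55, p56} ∉ τ_X ✗.
  U = {x26, x27, x28}: f^{-1}(U) = {p53, p54, p56} ∈ τ_X ✓.
  U = {x25, x26, x27, x28}: f^{-1}(U) = {p53, p54, p55, p56} ∈ τ_X ✓.
Found U = {x25} with f^{-1}(U) = {p55} not in τ_X. Therefore f is NOT continuous.


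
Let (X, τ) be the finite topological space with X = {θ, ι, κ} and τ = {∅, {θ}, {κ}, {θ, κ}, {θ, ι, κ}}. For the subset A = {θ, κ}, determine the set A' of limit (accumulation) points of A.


A' = {ι}

For each x ∈ X, list the open sets U ∈ τ with x ∈ U, then check whether U ∩ (A ∖ {x}) ≠ ∅ for every such U.
  x = θ: open {θ} ∋ x has {θ} ∩ (A ∖ {θ}) = ∅, so x is NOT a limit point.
  x = ι: opens ∋ x are {θ, ι, κ}; each meets A ∖ {ι}, so x IS a limit point.
  x = κ: open {κ} ∋ x has {κ} ∩ (A ∖ {κ}) = ∅, so x is NOT a limit point.
Collecting: A' = {ι}.


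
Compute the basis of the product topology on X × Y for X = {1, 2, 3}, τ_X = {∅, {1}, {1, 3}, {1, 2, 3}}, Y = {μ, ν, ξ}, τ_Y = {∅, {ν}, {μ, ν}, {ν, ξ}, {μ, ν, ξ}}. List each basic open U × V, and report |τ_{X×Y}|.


Basis B = {∅ × ∅, {1} × {ν}, {1} × {μ, ν}, {1} × {ν, ξ}, {1, 3} × {ν}, {1} × {μ, ν, ξ}, {1, 2, 3} × {ν}, {1, 3} × {μ, ν}, {1, 3} × {ν, ξ}, {1, 3} × {μ, ν, ξ}, {1, 2, 3} × {μ, ν}, {1, 2, 3} × {ν, ξ}, {1, 2, 3} × {μ, ν, ξ}}; |τ_{X×Y}| = 30.

Enumerate products U × V with U ∈ τ_X, V ∈ τ_Y (deduplicated):
  ∅ × ∅ = {} (∅)
  {1} × {ν} = {(1,ν)}
  {1} × {μ, ν} = {(1,μ), (1,ν)}
  {1} × {ν, ξ} = {(1,ν), (1,ξ)}
  {1, 3} × {ν} = {(1,ν), (3,ν)}
  {1} × {μ, ν, ξ} = {(1,μ), (1,ν), (1,ξ)}
  {1, 2, 3} × {ν} = {(1,ν), (2,ν), (3,ν)}
  {1, 3} × {μ, ν} = {(1,μ), (1,ν), (3,μ), (3,ν)}
  {1, 3} × {ν, ξ} = {(1,ν), (1,ξ), (3,ν), (3,ξ)}
  {1, 3} × {μ, ν, ξ} = {(1,μ), (1,ν), (1,ξ), (3,μ), (3,ν), (3,ξ)}
  {1, 2, 3} × {μ, ν} = {(1,μ), (1,ν), (2,μ), (2,ν), (3,μ), (3,ν)}
  {1, 2, 3} × {ν, ξ} = {(1,ν), (1,ξ), (2,ν), (2,ξ), (3,ν), (3,ξ)}
  {1, 2, 3} × {μ, ν, ξ} = {(1,μ), (1,ν), (1,ξ), (2,μ), (2,ν), (2,ξ), (3,μ), (3,ν), (3,ξ)}
These 13 distinct sets form the basis B.
Close under arbitrary unions to get τ_{X×Y}; counting gives |τ_{X×Y}| = 30.


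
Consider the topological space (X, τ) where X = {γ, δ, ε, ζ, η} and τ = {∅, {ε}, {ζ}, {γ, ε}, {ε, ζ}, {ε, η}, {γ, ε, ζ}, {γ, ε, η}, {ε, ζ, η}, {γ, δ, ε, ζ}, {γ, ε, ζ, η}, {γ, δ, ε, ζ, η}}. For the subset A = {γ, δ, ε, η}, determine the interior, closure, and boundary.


int(A) = {γ, ε, η}, cl(A) = {γ, δ, ε, η}, ∂A = {δ}.

Closed sets in (X, τ) are complements of opens:
  closed(X, τ) = {∅, {δ}, {η}, {γ, δ}, {δ, ζ}, {δ, η}, {γ, δ, ζ}, {γ, δ, η}, {δ, ζ, η}, {γ, δ, ε, η}, {γ, δ, ζ, η}, {γ, δ, ε, ζ, η}}.
int(A) = ⋃ {U ∈ τ : U ⊆ A}. Opens contained in A: ∅, {ε}, {γ, ε}, {ε, η}, {γ, ε, η}.
Taking the union of these: int(A) = {γ, ε, η}.
cl(A) = ⋂ {C closed : A ⊆ C}. Closed sets containing A: {γ, δ, ε, η}, {γ, δ, ε, ζ, η}.
Intersecting these: cl(A) = {γ, δ, ε, η}.
∂A = cl(A) ∖ int(A) = {γ, δ, ε, η} ∖ {γ, ε, η} = {δ}.


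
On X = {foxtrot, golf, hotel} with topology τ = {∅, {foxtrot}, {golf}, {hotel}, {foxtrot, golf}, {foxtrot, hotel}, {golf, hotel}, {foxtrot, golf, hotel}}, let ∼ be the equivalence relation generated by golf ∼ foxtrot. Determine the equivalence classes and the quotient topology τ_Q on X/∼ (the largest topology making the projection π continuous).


X/∼ = {[foxtrot=golf], [hotel]}; |τ_Q| = 4.

Equivalence classes: [foxtrot=golf], [hotel].
Quotient map π: X → X/∼ sends foxtrot ↦ [foxtrot=golf], golf ↦ [foxtrot=golf], hotel ↦ [hotel].
For each subset V ⊆ X/∼, compute π^{-1}(V) ⊆ X and check whether π^{-1}(V) ∈ τ. V is open in τ_Q iff π^{-1}(V) ∈ τ.
  V = {}: π^{-1}(V) = ∅ ∈ τ ✓.
  V = {[foxtrot=golf]}: π^{-1}(V) = {foxtrot, golf} ∈ τ ✓.
  V = {[hotel]}: π^{-1}(V) = {hotel} ∈ τ ✓.
  V = {[foxtrot=golf], [hotel]}: π^{-1}(V) = {foxtrot, golf, hotel} ∈ τ ✓.
Open sets in the quotient: τ_Q = {{}, {[foxtrot=golf]}, {[hotel]}, {[foxtrot=golf], [hotel]}} (4 elements).


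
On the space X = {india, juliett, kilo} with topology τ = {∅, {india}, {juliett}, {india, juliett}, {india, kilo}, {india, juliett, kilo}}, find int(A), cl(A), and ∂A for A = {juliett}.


int(A) = {juliett}, cl(A) = {juliett}, ∂A = ∅.

Closed sets in (X, τ) are complements of opens:
  closed(X, τ) = {∅, {juliett}, {kilo}, {india, kilo}, {juliett, kilo}, {india, juliett, kilo}}.
int(A) = ⋃ {U ∈ τ : U ⊆ A}. Opens contained in A: ∅, {juliett}.
Taking the union of these: int(A) = {juliett}.
cl(A) = ⋂ {C closed : A ⊆ C}. Closed sets containing A: {juliett}, {juliett, kilo}, {india, juliett, kilo}.
Intersecting these: cl(A) = {juliett}.
∂A = cl(A) ∖ int(A) = {juliett} ∖ {juliett} = ∅.


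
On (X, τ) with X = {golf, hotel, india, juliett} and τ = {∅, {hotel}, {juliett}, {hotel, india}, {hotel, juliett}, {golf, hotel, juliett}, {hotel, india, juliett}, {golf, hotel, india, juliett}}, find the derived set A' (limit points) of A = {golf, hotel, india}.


A' = {golf, india}

For each x ∈ X, list the open sets U ∈ τ with x ∈ U, then check whether U ∩ (A ∖ {x}) ≠ ∅ for every such U.
  x = golf: opens ∋ x are {golf, hotel, juliett}, {golf, hotel, india, juliett}; each meets A ∖ {golf}, so x IS a limit point.
  x = hotel: open {hotel} ∋ x has {hotel} ∩ (A ∖ {hotel}) = ∅, so x is NOT a limit point.
  x = india: opens ∋ x are {hotel, india}, {hotel, india, juliett}, {golf, hotel, india, juliett}; each meets A ∖ {india}, so x IS a limit point.
  x = juliett: open {juliett} ∋ x has {juliett} ∩ (A ∖ {juliett}) = ∅, so x is NOT a limit point.
Collecting: A' = {golf, india}.


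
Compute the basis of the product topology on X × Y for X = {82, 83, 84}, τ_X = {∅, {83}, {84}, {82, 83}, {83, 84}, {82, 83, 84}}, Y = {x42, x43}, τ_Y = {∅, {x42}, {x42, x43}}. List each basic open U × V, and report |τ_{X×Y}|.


Basis B = {∅ × ∅, {83} × {x42}, {84} × {x42}, {82, 83} × {x42}, {83} × {x42, x43}, {83, 84} × {x42}, {84} × {x42, x43}, {82, 83, 84} × {x42}, {82, 83} × {x42, x43}, {83, 84} × {x42, x43}, {82, 83, 84} × {x42, x43}}; |τ_{X×Y}| = 18.

Enumerate products U × V with U ∈ τ_X, V ∈ τ_Y (deduplicated):
  ∅ × ∅ = {} (∅)
  {83} × {x42} = {(83,x42)}
  {84} × {x42} = {(84,x42)}
  {82, 83} × {x42} = {(82,x42), (83,x42)}
  {83} × {x42, x43} = {(83,x42), (83,x43)}
  {83, 84} × {x42} = {(83,x42), (84,x42)}
  {84} × {x42, x43} = {(84,x42), (84,x43)}
  {82, 83, 84} × {x42} = {(82,x42), (83,x42), (84,x42)}
  {82, 83} × {x42, x43} = {(82,x42), (82,x43), (83,x42), (83,x43)}
  {83, 84} × {x42, x43} = {(83,x42), (83,x43), (84,x42), (84,x43)}
  {82, 83, 84} × {x42, x43} = {(82,x42), (82,x43), (83,x42), (83,x43), (84,x42), (84,x43)}
These 11 distinct sets form the basis B.
Close under arbitrary unions to get τ_{X×Y}; counting gives |τ_{X×Y}| = 18.


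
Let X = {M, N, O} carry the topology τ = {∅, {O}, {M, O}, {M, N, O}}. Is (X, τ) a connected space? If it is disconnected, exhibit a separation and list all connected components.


(X, τ) is connected.

Find clopen sets (U ∈ τ with X ∖ U ∈ τ):
  U = ∅, X ∖ U = {M, N, O} — both open, so U is clopen.
  U = {M, N, O}, X ∖ U = ∅ — both open, so U is clopen.
Only trivial clopens (∅ and X) exist, so (X, τ) is connected.
Compute connected components by grouping points that agree on all clopens:
  component: {M, N, O}


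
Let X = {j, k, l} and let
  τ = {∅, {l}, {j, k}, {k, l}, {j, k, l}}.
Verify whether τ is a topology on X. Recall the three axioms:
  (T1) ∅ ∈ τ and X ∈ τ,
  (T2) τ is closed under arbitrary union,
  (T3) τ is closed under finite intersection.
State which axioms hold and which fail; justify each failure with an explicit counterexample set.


τ is NOT a topology on X.

Axiom (T1): ∅ ∈ τ? Yes; X ∈ τ? Yes.
Axiom (T2/T3): check pairwise unions and intersections of members of τ.
Counterexample for (T3): {j, k} ∩ {k, l} = {k} ∉ τ. Therefore τ is NOT a topology.


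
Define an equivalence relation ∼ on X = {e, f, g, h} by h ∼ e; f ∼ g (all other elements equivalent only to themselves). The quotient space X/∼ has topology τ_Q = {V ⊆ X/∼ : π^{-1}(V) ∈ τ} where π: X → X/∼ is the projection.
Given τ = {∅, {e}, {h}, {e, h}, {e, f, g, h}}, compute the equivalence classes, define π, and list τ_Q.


X/∼ = {[e=h], [f=g]}; |τ_Q| = 3.

Equivalence classes: [e=h], [f=g].
Quotient map π: X → X/∼ sends e ↦ [e=h], f ↦ [f=g], g ↦ [f=g], h ↦ [e=h].
For each subset V ⊆ X/∼, compute π^{-1}(V) ⊆ X and check whether π^{-1}(V) ∈ τ. V is open in τ_Q iff π^{-1}(V) ∈ τ.
  V = {}: π^{-1}(V) = ∅ ∈ τ ✓.
  V = {[e=h]}: π^{-1}(V) = {e, h} ∈ τ ✓.
  V = {[f=g]}: π^{-1}(V) = {f, g} ∉ τ ✗.
  V = {[e=h], [f=g]}: π^{-1}(V) = {e, f, g, h} ∈ τ ✓.
Open sets in the quotient: τ_Q = {{}, {[e=h]}, {[e=h], [f=g]}} (3 elements).


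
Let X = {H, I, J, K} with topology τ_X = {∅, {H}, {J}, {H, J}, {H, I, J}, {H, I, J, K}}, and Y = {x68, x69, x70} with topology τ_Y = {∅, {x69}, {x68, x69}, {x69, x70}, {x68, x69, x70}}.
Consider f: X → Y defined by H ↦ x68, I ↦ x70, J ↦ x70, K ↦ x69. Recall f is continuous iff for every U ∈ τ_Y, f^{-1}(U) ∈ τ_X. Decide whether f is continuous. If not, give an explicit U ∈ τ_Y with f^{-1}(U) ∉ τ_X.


f is NOT continuous.

Compute f^{-1}(U) for each U ∈ τ_Y:
  U = ∅: f^{-1}(U) = ∅ ∈ τ_X ✓.
  U = {x69}: f^{-1}(U) = {K} ∉ τ_X ✗.
  U = {x68, x69}: f^{-1}(U) = {H, K} ∉ τ_X ✗.
  U = {x69, x70}: f^{-1}(U) = {I, J, K} ∉ τ_X ✗.
  U = {x68, x69, x70}: f^{-1}(U) = {H, I, J, K} ∈ τ_X ✓.
Found U = {x69} with f^{-1}(U) = {K} not in τ_X. Therefore f is NOT continuous.


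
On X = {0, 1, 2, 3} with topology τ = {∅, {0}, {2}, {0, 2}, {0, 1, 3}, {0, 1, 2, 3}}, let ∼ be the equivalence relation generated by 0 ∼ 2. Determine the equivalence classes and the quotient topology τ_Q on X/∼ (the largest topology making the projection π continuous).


X/∼ = {[0=2], [1], [3]}; |τ_Q| = 3.

Equivalence classes: [0=2], [1], [3].
Quotient map π: X → X/∼ sends 0 ↦ [0=2], 1 ↦ [1], 2 ↦ [0=2], 3 ↦ [3].
For each subset V ⊆ X/∼, compute π^{-1}(V) ⊆ X and check whether π^{-1}(V) ∈ τ. V is open in τ_Q iff π^{-1}(V) ∈ τ.
  V = {}: π^{-1}(V) = ∅ ∈ τ ✓.
  V = {[0=2]}: π^{-1}(V) = {0, 2} ∈ τ ✓.
  V = {[1]}: π^{-1}(V) = {1} ∉ τ ✗.
  V = {[0=2], [1]}: π^{-1}(V) = {0, 1, 2} ∉ τ ✗.
  V = {[3]}: π^{-1}(V) = {3} ∉ τ ✗.
  V = {[0=2], [3]}: π^{-1}(V) = {0, 2, 3} ∉ τ ✗.
  V = {[1], [3]}: π^{-1}(V) = {1, 3} ∉ τ ✗.
  V = {[0=2], [1], [3]}: π^{-1}(V) = {0, 1, 2, 3} ∈ τ ✓.
Open sets in the quotient: τ_Q = {{}, {[0=2]}, {[0=2], [1], [3]}} (3 elements).


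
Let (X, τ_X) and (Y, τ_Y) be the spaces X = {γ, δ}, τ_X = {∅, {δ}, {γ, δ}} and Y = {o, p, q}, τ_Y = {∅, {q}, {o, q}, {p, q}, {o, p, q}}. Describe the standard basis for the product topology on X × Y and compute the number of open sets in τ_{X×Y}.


Basis B = {∅ × ∅, {δ} × {q}, {γ, δ} × {q}, {δ} × {o, q}, {δ} × {p, q}, {δ} × {o, p, q}, {γ, δ} × {o, q}, {γ, δ} × {p, q}, {γ, δ} × {o, p, q}}; |τ_{X×Y}| = 14.

Enumerate products U × V with U ∈ τ_X, V ∈ τ_Y (deduplicated):
  ∅ × ∅ = {} (∅)
  {δ} × {q} = {(δ,q)}
  {γ, δ} × {q} = {(γ,q), (δ,q)}
  {δ} × {o, q} = {(δ,o), (δ,q)}
  {δ} × {p, q} = {(δ,p), (δ,q)}
  {δ} × {o, p, q} = {(δ,o), (δ,p), (δ,q)}
  {γ, δ} × {o, q} = {(γ,o), (γ,q), (δ,o), (δ,q)}
  {γ, δ} × {p, q} = {(γ,p), (γ,q), (δ,p), (δ,q)}
  {γ, δ} × {o, p, q} = {(γ,o), (γ,p), (γ,q), (δ,o), (δ,p), (δ,q)}
These 9 distinct sets form the basis B.
Close under arbitrary unions to get τ_{X×Y}; counting gives |τ_{X×Y}| = 14.


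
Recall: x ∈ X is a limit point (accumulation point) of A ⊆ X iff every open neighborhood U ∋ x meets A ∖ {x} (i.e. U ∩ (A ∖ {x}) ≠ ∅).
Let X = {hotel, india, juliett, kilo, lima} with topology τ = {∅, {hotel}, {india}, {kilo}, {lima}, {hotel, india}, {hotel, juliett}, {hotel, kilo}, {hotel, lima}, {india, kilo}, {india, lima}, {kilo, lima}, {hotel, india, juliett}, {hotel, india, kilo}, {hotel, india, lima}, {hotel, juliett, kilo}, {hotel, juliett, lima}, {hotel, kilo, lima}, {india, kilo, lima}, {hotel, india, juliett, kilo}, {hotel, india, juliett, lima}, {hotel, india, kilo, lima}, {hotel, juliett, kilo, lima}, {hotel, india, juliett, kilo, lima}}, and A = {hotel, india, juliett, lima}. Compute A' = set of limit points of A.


A' = {juliett}

For each x ∈ X, list the open sets U ∈ τ with x ∈ U, then check whether U ∩ (A ∖ {x}) ≠ ∅ for every such U.
  x = hotel: open {hotel} ∋ x has {hotel} ∩ (A ∖ {hotel}) = ∅, so x is NOT a limit point.
  x = india: open {india} ∋ x has {india} ∩ (A ∖ {india}) = ∅, so x is NOT a limit point.
  x = juliett: opens ∋ x are {hotel, juliett}, {hotel, india, juliett}, {hotel, juliett, kilo}, {hotel, juliett, lima}, {hotel, india, juliett, kilo}, {hotel, india, juliett, lima}, {hotel, juliett, kilo, lima}, {hotel, india, juliett, kilo, lima}; each meets A ∖ {juliett}, so x IS a limit point.
  x = kilo: open {kilo} ∋ x has {kilo} ∩ (A ∖ {kilo}) = ∅, so x is NOT a limit point.
  x = lima: open {lima} ∋ x has {lima} ∩ (A ∖ {lima}) = ∅, so x is NOT a limit point.
Collecting: A' = {juliett}.
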